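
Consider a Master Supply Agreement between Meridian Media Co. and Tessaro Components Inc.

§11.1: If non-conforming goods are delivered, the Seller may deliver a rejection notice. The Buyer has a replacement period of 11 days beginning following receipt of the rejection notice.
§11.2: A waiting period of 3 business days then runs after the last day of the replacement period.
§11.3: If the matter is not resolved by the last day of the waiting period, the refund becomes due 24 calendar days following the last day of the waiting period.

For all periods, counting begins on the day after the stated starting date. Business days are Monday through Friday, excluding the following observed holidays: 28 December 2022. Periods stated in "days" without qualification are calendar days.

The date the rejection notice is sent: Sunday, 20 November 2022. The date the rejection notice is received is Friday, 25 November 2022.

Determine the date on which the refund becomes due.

The last day of the replacement period: 25 November 2022 + 11 days = 6 December 2022.
The last day of the waiting period: counting 3 business days from Tuesday, 6 December 2022 (Dec 7, Dec 8, Dec 9, skipping weekends) reaches Friday, 9 December 2022.
Adding 24 calendar days to 9 December 2022 gives 2 January 2023, which is the date on which the refund becomes due.

2 January 2023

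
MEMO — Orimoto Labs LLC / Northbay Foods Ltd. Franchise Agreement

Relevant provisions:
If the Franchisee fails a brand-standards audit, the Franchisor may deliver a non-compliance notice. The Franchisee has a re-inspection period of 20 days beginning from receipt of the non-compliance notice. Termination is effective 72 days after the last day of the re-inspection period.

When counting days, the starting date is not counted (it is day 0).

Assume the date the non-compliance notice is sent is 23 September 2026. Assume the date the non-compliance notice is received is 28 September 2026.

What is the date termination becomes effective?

The last day of the re-inspection period: 28 September 2026 + 20 days = 18 October 2026.
Adding 72 calendar days to 18 October 2026 gives 29 December 2026, which is the date termination becomes effective.

29 December 2026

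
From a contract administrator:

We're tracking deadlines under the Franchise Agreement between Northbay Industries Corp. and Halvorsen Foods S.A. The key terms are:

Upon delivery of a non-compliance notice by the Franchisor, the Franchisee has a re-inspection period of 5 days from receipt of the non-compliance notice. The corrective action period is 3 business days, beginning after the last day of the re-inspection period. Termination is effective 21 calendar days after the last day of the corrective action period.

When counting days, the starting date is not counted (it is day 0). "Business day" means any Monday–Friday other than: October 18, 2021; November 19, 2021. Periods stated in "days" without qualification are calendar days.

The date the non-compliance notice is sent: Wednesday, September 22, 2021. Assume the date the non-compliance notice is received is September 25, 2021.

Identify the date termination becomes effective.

Adding 5 calendar days to September 25, 2021 gives September 30, 2021, which is the last day of the re-inspection period.
From Thursday, September 30, 2021, 3 business days (Oct 1, Oct 4, Oct 5, skipping weekends) brings us to Tuesday, October 5, 2021, which is the last day of the corrective action period.
The date termination becomes effective: October 5, 2021 + 21 days = October 26, 2021.

October 26, 2021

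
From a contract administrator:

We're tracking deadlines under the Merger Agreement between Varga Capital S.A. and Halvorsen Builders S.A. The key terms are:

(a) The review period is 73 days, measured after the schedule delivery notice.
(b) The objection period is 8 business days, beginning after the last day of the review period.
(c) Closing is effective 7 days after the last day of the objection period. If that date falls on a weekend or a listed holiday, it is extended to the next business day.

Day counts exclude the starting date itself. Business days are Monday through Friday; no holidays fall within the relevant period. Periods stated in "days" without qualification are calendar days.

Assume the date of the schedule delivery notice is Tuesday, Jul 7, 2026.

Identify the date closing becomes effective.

Oct 7, 2026

The last day of the review period: 73 calendar days after Jul 7, 2026 is Sep 18, 2026.
The last day of the objection period: 8 business days after Friday, Sep 18, 2026, skipping weekends — Sep 21, Sep 22, Sep 23, Sep 24, Sep 25, Sep 28, Sep 29, Sep 30 — lands on Wednesday, Sep 30, 2026.
The date closing becomes effective: 7 calendar days after Sep 30, 2026 is Oct 7, 2026. Oct 7, 2026 is a Wednesday, so no roll-forward applies.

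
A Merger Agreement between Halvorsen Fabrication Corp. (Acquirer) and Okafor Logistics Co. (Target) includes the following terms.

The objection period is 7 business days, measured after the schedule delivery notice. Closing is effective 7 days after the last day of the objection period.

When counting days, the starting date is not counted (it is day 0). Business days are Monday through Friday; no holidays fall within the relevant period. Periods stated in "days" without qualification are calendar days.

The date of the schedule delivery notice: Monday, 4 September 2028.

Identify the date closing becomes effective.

The last day of the objection period: counting 7 business days from Monday, 4 September 2028 (Sep 5, Sep 6, Sep 7, Sep 8, Sep 11, Sep 12, Sep 13, skipping weekends) reaches Wednesday, 13 September 2028.
The date closing becomes effective: 7 calendar days after 13 September 2028 is 20 September 2028.

20 September 2028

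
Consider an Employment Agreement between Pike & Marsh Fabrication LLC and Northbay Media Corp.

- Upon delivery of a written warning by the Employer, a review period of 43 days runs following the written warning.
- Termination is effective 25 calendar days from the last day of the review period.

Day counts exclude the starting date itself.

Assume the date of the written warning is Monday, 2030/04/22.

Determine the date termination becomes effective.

The last day of the review period: 43 calendar days after 2030/04/22 is 2030/06/04.
The date termination becomes effective: 25 calendar days after 2030/06/04 is 2030/06/29.

2030/06/29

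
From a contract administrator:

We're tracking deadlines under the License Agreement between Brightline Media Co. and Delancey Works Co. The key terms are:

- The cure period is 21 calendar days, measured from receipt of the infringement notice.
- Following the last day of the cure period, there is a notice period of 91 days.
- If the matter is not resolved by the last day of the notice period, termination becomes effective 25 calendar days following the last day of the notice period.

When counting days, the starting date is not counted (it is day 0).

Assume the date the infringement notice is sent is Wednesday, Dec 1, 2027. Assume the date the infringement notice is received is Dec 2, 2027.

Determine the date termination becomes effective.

Apr 17, 2028

The last day of the cure period: Dec 2, 2027 + 21 days = Dec 23, 2027.
The last day of the notice period: Dec 23, 2027 + 91 days = Mar 23, 2028.
The date termination becomes effective: 25 calendar days after Mar 23, 2028 is Apr 17, 2028.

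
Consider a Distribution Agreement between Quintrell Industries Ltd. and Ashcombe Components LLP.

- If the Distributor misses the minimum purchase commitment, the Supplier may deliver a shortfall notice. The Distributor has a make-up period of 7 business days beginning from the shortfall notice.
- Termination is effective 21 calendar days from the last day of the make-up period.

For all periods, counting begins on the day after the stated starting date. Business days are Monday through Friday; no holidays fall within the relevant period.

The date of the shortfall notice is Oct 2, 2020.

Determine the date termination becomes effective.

The last day of the make-up period: 7 business days after Friday, Oct 2, 2020, skipping weekends — Oct 5, Oct 6, Oct 7, Oct 8, Oct 9, Oct 12, Oct 13 — lands on Tuesday, Oct 13, 2020.
Adding 21 calendar days to Oct 13, 2020 gives Nov 3, 2020, which is the date termination becomes effective.

Nov 3, 2020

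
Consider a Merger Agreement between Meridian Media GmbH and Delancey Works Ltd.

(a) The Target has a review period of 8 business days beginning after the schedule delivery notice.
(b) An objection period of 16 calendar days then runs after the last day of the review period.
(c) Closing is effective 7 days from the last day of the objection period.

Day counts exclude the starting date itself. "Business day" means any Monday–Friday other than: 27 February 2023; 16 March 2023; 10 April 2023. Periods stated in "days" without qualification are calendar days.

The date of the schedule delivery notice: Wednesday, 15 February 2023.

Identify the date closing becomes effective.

23 March 2023

From Wednesday, 15 February 2023, 8 business days (Feb 16, Feb 17, Feb 20, Feb 21, Feb 22, Feb 23, Feb 24, Feb 28, skipping weekends and the listed holiday on Feb 27) brings us to Tuesday, 28 February 2023, which is the last day of the review period.
The last day of the objection period: 28 February 2023 + 16 days = 16 March 2023.
The date closing becomes effective: 16 March 2023 + 7 days = 23 March 2023.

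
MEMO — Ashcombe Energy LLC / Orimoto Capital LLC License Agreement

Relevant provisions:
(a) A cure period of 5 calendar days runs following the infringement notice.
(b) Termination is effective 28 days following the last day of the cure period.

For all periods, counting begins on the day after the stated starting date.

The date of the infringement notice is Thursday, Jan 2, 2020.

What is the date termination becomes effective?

The last day of the cure period: Jan 2, 2020 + 5 days = Jan 7, 2020.
The date termination becomes effective: 28 calendar days after Jan 7, 2020 is Feb 4, 2020.

Feb 4, 2020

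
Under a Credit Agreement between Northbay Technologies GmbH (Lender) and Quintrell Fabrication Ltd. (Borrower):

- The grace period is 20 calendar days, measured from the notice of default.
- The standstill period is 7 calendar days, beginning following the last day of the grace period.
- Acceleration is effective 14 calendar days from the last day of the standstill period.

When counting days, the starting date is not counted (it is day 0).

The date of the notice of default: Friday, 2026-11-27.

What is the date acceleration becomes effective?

The last day of the grace period: 2026-11-27 + 20 days = 2026-12-17.
The last day of the standstill period: 2026-12-17 + 7 days = 2026-12-24.
Adding 14 calendar days to 2026-12-24 gives 2027-01-07, which is the date acceleration becomes effective.

2027-01-07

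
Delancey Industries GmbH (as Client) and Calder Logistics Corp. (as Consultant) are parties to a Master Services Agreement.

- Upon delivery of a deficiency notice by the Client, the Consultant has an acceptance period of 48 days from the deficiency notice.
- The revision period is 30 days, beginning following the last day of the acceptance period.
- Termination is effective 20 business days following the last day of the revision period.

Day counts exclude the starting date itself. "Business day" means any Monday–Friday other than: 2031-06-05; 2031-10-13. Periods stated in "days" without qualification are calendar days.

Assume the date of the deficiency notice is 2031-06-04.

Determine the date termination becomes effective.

The last day of the acceptance period: 2031-06-04 + 48 days = 2031-07-22.
The last day of the revision period: 30 calendar days after 2031-07-22 is 2031-08-21.
The date termination becomes effective: counting 20 business days from Thursday, 2031-08-21 (Aug 22, Aug 25, Aug 26, Aug 27, …, Sep 16, Sep 17, Sep 18, skipping weekends) reaches Thursday, 2031-09-18.

2031-09-18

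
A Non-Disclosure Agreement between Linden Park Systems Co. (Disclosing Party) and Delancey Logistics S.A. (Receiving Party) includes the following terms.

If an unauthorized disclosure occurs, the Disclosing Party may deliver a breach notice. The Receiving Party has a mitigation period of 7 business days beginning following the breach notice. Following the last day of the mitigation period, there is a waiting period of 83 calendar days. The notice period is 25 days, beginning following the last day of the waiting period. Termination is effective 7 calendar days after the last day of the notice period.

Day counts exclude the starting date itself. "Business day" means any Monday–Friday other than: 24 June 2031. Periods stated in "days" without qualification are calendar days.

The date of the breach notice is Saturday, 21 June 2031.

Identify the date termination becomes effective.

The last day of the mitigation period: counting 7 business days from Saturday, 21 June 2031 (Jun 23, Jun 25, Jun 26, Jun 27, Jun 30, Jul 1, Jul 2, skipping weekends and the listed holiday on Jun 24) reaches Wednesday, 2 July 2031.
The last day of the waiting period: 2 July 2031 + 83 days = 23 September 2031.
The last day of the notice period: 25 calendar days after 23 September 2031 is 18 October 2031.
The date termination becomes effective: 18 October 2031 + 7 days = 25 October 2031.

25 October 2031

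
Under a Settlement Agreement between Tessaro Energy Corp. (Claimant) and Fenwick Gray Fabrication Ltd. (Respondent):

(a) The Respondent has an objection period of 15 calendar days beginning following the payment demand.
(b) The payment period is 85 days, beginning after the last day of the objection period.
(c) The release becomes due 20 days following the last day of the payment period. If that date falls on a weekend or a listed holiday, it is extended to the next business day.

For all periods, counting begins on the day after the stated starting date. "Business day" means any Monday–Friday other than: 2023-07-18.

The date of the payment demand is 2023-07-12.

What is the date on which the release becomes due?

2023-11-09

The last day of the objection period: 2023-07-12 + 15 days = 2023-07-27.
Adding 85 calendar days to 2023-07-27 gives 2023-10-20, which is the last day of the payment period.
The date on which the release becomes due: 20 calendar days after 2023-10-20 is 2023-11-09. 2023-11-09 is a Thursday and is not a listed holiday, so no roll-forward applies.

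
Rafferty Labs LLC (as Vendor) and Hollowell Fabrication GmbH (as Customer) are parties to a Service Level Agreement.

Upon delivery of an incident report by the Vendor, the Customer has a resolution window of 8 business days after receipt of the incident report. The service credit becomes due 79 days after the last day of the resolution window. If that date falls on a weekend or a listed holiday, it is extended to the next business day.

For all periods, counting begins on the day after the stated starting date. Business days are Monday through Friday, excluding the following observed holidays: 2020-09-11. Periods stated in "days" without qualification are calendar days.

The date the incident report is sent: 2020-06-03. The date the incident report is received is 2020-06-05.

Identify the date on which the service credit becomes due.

2020-09-04

From Friday, 2020-06-05, 8 business days (Jun 8, Jun 9, Jun 10, Jun 11, Jun 12, Jun 15, Jun 16, Jun 17, skipping weekends) brings us to Wednesday, 2020-06-17, which is the last day of the resolution window.
The date on which the service credit becomes due: 2020-06-17 + 79 days = 2020-09-04. 2020-09-04 is a Friday and is not a listed holiday, so no roll-forward applies.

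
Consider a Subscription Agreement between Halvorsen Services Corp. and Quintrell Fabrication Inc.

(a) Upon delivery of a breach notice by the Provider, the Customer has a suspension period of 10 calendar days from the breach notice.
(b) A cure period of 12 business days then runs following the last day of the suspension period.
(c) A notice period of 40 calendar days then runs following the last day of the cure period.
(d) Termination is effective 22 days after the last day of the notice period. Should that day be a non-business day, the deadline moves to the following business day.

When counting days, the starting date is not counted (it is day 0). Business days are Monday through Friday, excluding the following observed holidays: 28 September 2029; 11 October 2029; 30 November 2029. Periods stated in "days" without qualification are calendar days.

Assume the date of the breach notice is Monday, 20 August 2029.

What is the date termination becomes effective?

19 November 2029

The last day of the suspension period: 20 August 2029 + 10 days = 30 August 2029.
The last day of the cure period: counting 12 business days from Thursday, 30 August 2029 (Aug 31, Sep 3, Sep 4, Sep 5, …, Sep 13, Sep 14, Sep 17, skipping weekends) reaches Monday, 17 September 2029.
The last day of the notice period: 40 calendar days after 17 September 2029 is 27 October 2029.
The date termination becomes effective: 27 October 2029 + 22 days = 18 November 2029. That falls on a Sunday, so it rolls to the next business day, Monday, 19 November 2029.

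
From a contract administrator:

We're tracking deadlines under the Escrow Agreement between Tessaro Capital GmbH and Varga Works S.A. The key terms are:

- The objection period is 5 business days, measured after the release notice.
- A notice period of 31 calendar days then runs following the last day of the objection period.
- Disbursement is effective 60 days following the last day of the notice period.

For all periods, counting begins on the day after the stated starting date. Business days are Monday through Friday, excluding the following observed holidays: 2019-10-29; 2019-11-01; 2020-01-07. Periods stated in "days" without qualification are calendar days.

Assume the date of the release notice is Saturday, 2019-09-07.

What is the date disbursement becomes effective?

2019-12-13

The last day of the objection period: 5 business days after Saturday, 2019-09-07, skipping weekends — Sep 9, Sep 10, Sep 11, Sep 12, Sep 13 — lands on Friday, 2019-09-13.
Adding 31 calendar days to 2019-09-13 gives 2019-10-14, which is the last day of the notice period.
Adding 60 calendar days to 2019-10-14 gives 2019-12-13, which is the date disbursement becomes effective.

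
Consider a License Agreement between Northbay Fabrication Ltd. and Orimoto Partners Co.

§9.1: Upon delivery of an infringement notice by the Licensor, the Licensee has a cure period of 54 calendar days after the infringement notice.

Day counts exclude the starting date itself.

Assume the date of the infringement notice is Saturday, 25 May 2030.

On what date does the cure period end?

The last day of the cure period: 54 calendar days after 25 May 2030 is 18 July 2030.

18 July 2030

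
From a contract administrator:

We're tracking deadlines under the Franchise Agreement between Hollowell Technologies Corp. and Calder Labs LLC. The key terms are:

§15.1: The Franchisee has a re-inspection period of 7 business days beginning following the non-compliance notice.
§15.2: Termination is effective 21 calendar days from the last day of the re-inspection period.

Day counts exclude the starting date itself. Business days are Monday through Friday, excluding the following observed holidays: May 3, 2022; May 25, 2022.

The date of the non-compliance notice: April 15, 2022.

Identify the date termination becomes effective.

May 17, 2022

From Friday, April 15, 2022, 7 business days (Apr 18, Apr 19, Apr 20, Apr 21, Apr 22, Apr 25, Apr 26, skipping weekends) brings us to Tuesday, April 26, 2022, which is the last day of the re-inspection period.
Adding 21 calendar days to April 26, 2022 gives May 17, 2022, which is the date termination becomes effective.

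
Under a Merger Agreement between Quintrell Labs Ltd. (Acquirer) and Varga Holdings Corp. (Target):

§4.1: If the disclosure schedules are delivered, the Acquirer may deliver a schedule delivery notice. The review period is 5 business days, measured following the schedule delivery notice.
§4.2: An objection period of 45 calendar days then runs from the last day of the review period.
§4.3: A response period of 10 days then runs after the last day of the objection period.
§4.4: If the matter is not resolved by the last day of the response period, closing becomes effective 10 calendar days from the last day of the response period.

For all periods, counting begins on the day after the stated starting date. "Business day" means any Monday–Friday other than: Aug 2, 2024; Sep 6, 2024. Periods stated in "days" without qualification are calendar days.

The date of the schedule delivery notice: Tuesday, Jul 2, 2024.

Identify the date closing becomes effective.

From Tuesday, Jul 2, 2024, 5 business days (Jul 3, Jul 4, Jul 5, Jul 8, Jul 9, skipping weekends) brings us to Tuesday, Jul 9, 2024, which is the last day of the review period.
Adding 45 calendar days to Jul 9, 2024 gives Aug 23, 2024, which is the last day of the objection period.
The last day of the response period: Aug 23, 2024 + 10 days = Sep 2, 2024.
The date closing becomes effective: Sep 2, 2024 + 10 days = Sep 12, 2024.

Sep 12, 2024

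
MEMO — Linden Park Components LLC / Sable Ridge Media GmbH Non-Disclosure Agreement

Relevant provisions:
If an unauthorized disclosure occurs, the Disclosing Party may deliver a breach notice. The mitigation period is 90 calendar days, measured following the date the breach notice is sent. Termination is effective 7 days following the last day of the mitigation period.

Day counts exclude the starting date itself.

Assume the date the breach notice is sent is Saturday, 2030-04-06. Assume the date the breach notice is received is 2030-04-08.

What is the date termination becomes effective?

Adding 90 calendar days to 2030-04-06 gives 2030-07-05, which is the last day of the mitigation period.
Adding 7 calendar days to 2030-07-05 gives 2030-07-12, which is the date termination becomes effective.

2030-07-12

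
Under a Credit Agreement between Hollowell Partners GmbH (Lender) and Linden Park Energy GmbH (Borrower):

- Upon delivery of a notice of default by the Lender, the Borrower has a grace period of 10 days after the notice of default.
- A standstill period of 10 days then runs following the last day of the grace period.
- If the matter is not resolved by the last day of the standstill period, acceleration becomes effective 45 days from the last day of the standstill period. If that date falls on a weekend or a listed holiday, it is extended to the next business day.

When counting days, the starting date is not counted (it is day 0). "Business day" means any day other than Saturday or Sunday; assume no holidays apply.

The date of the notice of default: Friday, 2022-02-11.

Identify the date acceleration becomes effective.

The last day of the grace period: 10 calendar days after 2022-02-11 is 2022-02-21.
The last day of the standstill period: 2022-02-21 + 10 days = 2022-03-03.
The date acceleration becomes effective: 2022-03-03 + 45 days = 2022-04-17. That falls on a Sunday, so it rolls to the next business day, Monday, 2022-04-18.

2022-04-18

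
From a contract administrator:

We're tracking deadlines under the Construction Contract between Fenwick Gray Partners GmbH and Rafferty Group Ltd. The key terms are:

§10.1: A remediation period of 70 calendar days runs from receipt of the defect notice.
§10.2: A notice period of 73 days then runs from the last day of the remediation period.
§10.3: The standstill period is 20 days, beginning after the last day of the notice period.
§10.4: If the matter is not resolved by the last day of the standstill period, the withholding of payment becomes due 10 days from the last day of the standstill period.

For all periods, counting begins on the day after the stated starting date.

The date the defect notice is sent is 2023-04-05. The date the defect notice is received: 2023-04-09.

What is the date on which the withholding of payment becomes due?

The last day of the remediation period: 70 calendar days after 2023-04-09 is 2023-06-18.
The last day of the notice period: 2023-06-18 + 73 days = 2023-08-30.
The last day of the standstill period: 2023-08-30 + 20 days = 2023-09-19.
The date on which the withholding of payment becomes due: 10 calendar days after 2023-09-19 is 2023-09-29.

2023-09-29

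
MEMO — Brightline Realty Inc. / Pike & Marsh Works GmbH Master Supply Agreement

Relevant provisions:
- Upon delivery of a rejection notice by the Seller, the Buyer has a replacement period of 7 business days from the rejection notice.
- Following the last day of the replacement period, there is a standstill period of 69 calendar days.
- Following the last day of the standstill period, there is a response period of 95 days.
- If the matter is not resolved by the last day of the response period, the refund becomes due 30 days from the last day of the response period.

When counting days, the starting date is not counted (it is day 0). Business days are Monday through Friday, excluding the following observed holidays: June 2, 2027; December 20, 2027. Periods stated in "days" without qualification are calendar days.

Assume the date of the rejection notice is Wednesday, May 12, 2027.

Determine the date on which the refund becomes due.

The last day of the replacement period: 7 business days after Wednesday, May 12, 2027, skipping weekends — May 13, May 14, May 17, May 18, May 19, May 20, May 21 — lands on Friday, May 21, 2027.
Adding 69 calendar days to May 21, 2027 gives July 29, 2027, which is the last day of the standstill period.
The last day of the response period: 95 calendar days after July 29, 2027 is November 1, 2027.
Adding 30 calendar days to November 1, 2027 gives December 1, 2027, which is the date on which the refund becomes due.

December 1, 2027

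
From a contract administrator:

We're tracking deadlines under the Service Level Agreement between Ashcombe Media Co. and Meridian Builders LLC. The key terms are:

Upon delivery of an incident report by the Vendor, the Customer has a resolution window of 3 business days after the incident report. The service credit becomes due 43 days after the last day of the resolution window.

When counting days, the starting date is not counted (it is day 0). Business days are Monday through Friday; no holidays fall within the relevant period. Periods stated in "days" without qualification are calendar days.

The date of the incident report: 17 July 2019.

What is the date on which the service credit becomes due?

The last day of the resolution window: 3 business days after Wednesday, 17 July 2019, skipping weekends — Jul 18, Jul 19, Jul 22 — lands on Monday, 22 July 2019.
The date on which the service credit becomes due: 22 July 2019 + 43 days = 3 September 2019.

3 September 2019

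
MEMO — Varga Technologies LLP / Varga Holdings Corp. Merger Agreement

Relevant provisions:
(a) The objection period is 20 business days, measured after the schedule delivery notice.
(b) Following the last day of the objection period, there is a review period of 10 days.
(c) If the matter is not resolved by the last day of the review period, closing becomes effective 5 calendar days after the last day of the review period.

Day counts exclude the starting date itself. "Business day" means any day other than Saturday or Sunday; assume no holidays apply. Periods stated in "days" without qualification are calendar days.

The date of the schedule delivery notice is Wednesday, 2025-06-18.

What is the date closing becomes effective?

From Wednesday, 2025-06-18, 20 business days (Jun 19, Jun 20, Jun 23, Jun 24, …, Jul 14, Jul 15, Jul 16, skipping weekends) brings us to Wednesday, 2025-07-16, which is the last day of the objection period.
The last day of the review period: 2025-07-16 + 10 days = 2025-07-26.
Adding 5 calendar days to 2025-07-26 gives 2025-07-31, which is the date closing becomes effective.

2025-07-31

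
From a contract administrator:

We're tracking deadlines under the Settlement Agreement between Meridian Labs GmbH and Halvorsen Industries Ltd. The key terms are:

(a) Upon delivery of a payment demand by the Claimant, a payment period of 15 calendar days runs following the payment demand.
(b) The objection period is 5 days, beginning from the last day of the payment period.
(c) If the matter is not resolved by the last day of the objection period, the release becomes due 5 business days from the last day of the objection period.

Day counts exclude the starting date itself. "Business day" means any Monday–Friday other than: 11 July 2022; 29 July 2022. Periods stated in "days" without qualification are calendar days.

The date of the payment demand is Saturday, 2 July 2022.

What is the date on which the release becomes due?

1 August 2022

The last day of the payment period: 15 calendar days after 2 July 2022 is 17 July 2022.
The last day of the objection period: 5 calendar days after 17 July 2022 is 22 July 2022.
The date on which the release becomes due: counting 5 business days from Friday, 22 July 2022 (Jul 25, Jul 26, Jul 27, Jul 28, Aug 1, skipping weekends and the listed holiday on Jul 29) reaches Monday, 1 August 2022.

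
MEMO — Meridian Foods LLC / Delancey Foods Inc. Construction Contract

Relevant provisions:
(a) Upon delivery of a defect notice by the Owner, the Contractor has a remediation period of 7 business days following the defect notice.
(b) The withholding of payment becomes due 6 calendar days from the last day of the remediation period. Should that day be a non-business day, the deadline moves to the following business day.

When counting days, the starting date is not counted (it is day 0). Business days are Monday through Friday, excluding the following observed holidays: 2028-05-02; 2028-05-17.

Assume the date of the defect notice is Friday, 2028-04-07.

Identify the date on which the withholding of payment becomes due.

The last day of the remediation period: 7 business days after Friday, 2028-04-07, skipping weekends — Apr 10, Apr 11, Apr 12, Apr 13, Apr 14, Apr 17, Apr 18 — lands on Tuesday, 2028-04-18.
Adding 6 calendar days to 2028-04-18 gives 2028-04-24, which is the date on which the withholding of payment becomes due. 2028-04-24 is a Monday and is not a listed holiday, so no roll-forward applies.

2028-04-24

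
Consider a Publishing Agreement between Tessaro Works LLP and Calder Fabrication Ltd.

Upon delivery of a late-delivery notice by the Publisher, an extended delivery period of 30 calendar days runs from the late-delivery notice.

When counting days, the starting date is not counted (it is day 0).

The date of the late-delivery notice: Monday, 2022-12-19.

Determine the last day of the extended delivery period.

2023-01-18

Adding 30 calendar days to 2022-12-19 gives 2023-01-18, which is the last day of the extended delivery period.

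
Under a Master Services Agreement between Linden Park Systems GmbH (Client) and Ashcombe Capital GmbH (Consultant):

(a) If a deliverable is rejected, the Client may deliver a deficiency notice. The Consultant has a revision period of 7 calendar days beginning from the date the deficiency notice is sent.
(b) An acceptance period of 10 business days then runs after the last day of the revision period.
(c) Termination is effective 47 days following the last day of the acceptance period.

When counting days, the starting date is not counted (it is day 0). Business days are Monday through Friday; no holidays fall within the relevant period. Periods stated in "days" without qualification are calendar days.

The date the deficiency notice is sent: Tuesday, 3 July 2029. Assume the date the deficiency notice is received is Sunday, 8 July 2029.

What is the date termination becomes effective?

The last day of the revision period: 3 July 2029 + 7 days = 10 July 2029.
The last day of the acceptance period: 10 business days after Tuesday, 10 July 2029, skipping weekends — Jul 11, Jul 12, Jul 13, Jul 16, Jul 17, Jul 18, Jul 19, Jul 20, Jul 23, Jul 24 — lands on Tuesday, 24 July 2029.
Adding 47 calendar days to 24 July 2029 gives 9 September 2029, which is the date termination becomes effective.

9 September 2029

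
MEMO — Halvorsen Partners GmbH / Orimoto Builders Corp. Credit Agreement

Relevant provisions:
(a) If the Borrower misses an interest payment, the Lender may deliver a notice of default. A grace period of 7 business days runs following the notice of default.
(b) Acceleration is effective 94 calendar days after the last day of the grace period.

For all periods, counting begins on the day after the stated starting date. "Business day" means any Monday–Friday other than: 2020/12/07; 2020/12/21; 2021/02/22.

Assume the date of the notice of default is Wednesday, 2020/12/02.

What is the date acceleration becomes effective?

2021/03/18

The last day of the grace period: 7 business days after Wednesday, 2020/12/02, skipping weekends and the listed holiday on Dec 7 — Dec 3, Dec 4, Dec 8, Dec 9, Dec 10, Dec 11, Dec 14 — lands on Monday, 2020/12/14.
The date acceleration becomes effective: 94 calendar days after 2020/12/14 is 2021/03/18.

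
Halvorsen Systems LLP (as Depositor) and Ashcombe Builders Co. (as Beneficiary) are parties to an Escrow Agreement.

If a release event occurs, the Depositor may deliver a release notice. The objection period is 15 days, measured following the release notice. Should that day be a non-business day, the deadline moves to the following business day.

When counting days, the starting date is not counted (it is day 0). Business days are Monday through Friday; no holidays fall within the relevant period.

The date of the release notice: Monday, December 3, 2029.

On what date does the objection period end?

December 18, 2029

Adding 15 calendar days to December 3, 2029 gives December 18, 2029, which is the last day of the objection period. December 18, 2029 is a Tuesday, so no roll-forward applies.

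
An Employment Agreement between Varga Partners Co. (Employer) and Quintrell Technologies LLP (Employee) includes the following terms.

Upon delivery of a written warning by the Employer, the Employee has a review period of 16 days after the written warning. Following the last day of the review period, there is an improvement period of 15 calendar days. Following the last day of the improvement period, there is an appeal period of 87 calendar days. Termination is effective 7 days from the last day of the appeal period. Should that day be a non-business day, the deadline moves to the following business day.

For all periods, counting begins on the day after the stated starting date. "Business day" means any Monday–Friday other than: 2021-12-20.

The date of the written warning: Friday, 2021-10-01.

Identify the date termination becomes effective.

The last day of the review period: 2021-10-01 + 16 days = 2021-10-17.
The last day of the improvement period: 2021-10-17 + 15 days = 2021-11-01.
The last day of the appeal period: 87 calendar days after 2021-11-01 is 2022-01-27.
Adding 7 calendar days to 2022-01-27 gives 2022-02-03, which is the date termination becomes effective. 2022-02-03 is a Thursday and is not a listed holiday, so no roll-forward applies.

2022-02-03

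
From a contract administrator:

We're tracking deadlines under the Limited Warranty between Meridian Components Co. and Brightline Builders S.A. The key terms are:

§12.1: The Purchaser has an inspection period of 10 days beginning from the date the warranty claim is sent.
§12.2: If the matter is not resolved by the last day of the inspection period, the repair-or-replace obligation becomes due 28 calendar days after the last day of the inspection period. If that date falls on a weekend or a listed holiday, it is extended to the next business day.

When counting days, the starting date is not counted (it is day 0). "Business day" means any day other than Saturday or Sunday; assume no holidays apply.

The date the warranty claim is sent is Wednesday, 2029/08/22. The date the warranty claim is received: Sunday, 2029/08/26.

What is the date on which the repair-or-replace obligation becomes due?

Adding 10 calendar days to 2029/08/22 gives 2029/09/01, which is the last day of the inspection period.
The date on which the repair-or-replace obligation becomes due: 28 calendar days after 2029/09/01 is 2029/09/29. That falls on a Saturday, so it rolls to the next business day, Monday, 2029/10/01.

2029/10/01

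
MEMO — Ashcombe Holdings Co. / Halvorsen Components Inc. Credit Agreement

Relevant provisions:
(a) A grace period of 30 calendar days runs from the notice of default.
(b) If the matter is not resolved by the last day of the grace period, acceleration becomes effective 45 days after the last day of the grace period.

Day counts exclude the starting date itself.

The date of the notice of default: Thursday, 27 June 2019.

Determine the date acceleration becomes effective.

10 September 2019

The last day of the grace period: 30 calendar days after 27 June 2019 is 27 July 2019.
Adding 45 calendar days to 27 July 2019 gives 10 September 2019, which is the date acceleration becomes effective.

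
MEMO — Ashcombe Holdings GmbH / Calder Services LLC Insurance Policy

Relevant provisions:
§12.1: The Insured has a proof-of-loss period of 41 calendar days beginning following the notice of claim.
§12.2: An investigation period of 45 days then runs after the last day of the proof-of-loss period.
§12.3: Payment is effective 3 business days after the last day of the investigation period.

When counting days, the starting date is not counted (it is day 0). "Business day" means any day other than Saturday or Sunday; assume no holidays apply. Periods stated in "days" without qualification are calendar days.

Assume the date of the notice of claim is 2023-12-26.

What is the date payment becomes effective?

The last day of the proof-of-loss period: 41 calendar days after 2023-12-26 is 2024-02-05.
Adding 45 calendar days to 2024-02-05 gives 2024-03-21, which is the last day of the investigation period.
From Thursday, 2024-03-21, 3 business days (Mar 22, Mar 25, Mar 26, skipping weekends) brings us to Tuesday, 2024-03-26, which is the date payment becomes effective.

2024-03-26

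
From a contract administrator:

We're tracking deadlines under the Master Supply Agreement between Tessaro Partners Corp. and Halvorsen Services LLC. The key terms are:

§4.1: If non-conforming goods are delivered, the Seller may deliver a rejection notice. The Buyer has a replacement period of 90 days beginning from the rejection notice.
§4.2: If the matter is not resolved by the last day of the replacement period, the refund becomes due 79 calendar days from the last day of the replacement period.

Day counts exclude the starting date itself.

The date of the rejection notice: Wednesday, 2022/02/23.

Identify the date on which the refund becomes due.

The last day of the replacement period: 2022/02/23 + 90 days = 2022/05/24.
Adding 79 calendar days to 2022/05/24 gives 2022/08/11, which is the date on which the refund becomes due.

2022/08/11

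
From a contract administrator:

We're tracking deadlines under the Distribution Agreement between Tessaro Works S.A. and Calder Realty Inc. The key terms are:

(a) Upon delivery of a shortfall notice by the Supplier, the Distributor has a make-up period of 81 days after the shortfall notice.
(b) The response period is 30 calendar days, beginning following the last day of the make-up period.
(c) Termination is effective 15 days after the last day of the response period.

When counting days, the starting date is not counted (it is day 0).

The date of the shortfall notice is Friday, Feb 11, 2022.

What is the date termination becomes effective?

Adding 81 calendar days to Feb 11, 2022 gives May 3, 2022, which is the last day of the make-up period.
The last day of the response period: 30 calendar days after May 3, 2022 is Jun 2, 2022.
The date termination becomes effective: Jun 2, 2022 + 15 days = Jun 17, 2022.

Jun 17, 2022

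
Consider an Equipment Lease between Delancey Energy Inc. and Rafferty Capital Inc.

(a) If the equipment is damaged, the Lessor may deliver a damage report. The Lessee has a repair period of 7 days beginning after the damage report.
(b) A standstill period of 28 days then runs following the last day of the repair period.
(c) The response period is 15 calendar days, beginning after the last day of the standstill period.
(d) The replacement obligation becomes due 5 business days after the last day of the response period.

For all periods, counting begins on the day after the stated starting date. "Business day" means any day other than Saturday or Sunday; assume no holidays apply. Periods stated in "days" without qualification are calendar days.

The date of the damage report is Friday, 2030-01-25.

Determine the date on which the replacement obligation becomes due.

2030-03-22

Adding 7 calendar days to 2030-01-25 gives 2030-02-01, which is the last day of the repair period.
Adding 28 calendar days to 2030-02-01 gives 2030-03-01, which is the last day of the standstill period.
The last day of the response period: 2030-03-01 + 15 days = 2030-03-16.
The date on which the replacement obligation becomes due: counting 5 business days from Saturday, 2030-03-16 (Mar 18, Mar 19, Mar 20, Mar 21, Mar 22, skipping weekends) reaches Friday, 2030-03-22.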